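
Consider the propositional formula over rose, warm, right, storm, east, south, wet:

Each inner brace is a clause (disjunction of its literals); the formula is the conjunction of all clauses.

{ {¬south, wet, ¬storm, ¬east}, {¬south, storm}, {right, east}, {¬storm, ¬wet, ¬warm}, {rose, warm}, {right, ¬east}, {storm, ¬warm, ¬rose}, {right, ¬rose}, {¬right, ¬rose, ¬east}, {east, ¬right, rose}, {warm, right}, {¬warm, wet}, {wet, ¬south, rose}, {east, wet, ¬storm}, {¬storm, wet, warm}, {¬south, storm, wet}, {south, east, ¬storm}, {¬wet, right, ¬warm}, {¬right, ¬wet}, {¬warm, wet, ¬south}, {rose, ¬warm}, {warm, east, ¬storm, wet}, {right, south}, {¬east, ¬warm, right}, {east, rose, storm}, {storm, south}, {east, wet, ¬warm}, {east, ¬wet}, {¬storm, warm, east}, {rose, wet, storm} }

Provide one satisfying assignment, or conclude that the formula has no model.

UNSATISFIABLE

Case south = False:
(right) alone gives right = True.
(¬wet) alone gives wet = False.
(¬warm) alone gives warm = False.
(rose) alone gives rose = True.
(¬east) alone gives east = False.
(¬storm) alone gives storm = False.
But (storm) is also a unit clause — contradiction.
So south must be the other value — set south = True.
(storm) alone gives storm = True.
Case wet = True:
(¬warm) alone gives warm = False.
(rose) alone gives rose = True.
(right) alone gives right = True.
But (¬right) is also a unit clause — contradiction.
So wet must be the other value — set wet = False.
(¬east) alone gives east = False.
But (east) is also a unit clause — contradiction.
Neither wet = True nor wet = False works.
Neither south = True nor south = False works.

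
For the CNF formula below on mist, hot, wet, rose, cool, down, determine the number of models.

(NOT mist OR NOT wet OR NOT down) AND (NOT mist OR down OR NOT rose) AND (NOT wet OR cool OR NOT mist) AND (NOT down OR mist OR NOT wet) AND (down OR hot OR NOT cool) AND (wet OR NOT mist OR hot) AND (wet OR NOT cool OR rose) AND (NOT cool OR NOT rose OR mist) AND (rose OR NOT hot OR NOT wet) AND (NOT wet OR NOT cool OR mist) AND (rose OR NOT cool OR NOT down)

15

There are 2^6 = 64 truth assignments over (mist, hot, wet, rose, cool, down).
Split on rose. With rose = true, the clauses containing rose are satisfied and NOT rose drops from the rest; 8 of the 2^5 = 32 assignments to the other variables satisfy what remains.
With rose = false, by the same count on the reduced clause set, 7 assignments work.
Total: 8 + 7 = 15.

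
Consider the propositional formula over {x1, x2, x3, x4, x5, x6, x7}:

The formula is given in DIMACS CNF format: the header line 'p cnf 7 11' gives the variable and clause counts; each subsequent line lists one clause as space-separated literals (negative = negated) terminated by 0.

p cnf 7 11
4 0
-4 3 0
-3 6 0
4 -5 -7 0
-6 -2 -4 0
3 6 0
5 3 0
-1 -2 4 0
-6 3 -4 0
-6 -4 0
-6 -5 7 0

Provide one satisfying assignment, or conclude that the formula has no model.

UNSATISFIABLE

Unit clause (x4) forces x4 = True.
Unit clause (x3) forces x3 = True.
Unit clause (x6) forces x6 = True.
Now (¬x6) is unsatisfied and unit — conflict.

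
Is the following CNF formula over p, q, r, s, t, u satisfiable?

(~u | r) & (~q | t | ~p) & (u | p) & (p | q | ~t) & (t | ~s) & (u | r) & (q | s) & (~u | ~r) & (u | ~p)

Try u = 0.
The clause (p) is unit, so p = 1.
Now (~p) is unsatisfied and unit — conflict.
Backtrack on u: now try u = 1.
The clause (r) is unit, so r = 1.
Now (~r) is unsatisfied and unit — conflict.
Neither u = 1 nor u = 0 works.
No assignment satisfies every clause.

Unsatisfiable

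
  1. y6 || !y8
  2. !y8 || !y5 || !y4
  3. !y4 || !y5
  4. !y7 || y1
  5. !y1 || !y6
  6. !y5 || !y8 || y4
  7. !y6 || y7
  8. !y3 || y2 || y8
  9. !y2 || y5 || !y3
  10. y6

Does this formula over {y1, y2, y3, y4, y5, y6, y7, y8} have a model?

From the singleton clause (y6), y6 = true.
From the singleton clause (!y1), y1 = false.
From the singleton clause (!y7), y7 = false.
But (y7) is also a unit clause — contradiction.
No assignment satisfies every clause.

No, unsatisfiable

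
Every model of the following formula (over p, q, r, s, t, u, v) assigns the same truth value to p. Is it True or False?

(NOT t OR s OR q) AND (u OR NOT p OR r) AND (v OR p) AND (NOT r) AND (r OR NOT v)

True

Suppose p = false.
From the singleton clause (v), v = true.
From the singleton clause (NOT r), r = false.
But (r) is also a unit clause — contradiction.
So every satisfying assignment has p = True.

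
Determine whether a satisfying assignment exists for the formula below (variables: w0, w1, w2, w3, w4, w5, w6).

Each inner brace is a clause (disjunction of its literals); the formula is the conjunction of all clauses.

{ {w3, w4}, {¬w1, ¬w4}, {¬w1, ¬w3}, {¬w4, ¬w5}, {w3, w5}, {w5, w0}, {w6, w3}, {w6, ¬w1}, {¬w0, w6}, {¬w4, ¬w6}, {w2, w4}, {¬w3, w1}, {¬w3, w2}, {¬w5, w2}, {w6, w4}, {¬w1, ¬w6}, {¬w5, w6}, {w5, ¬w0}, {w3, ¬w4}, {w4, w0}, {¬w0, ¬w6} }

No, unsatisfiable

Branch on w3: set w3 = True.
Unit clause (¬w1) forces w1 = False.
But (w1) is also a unit clause — contradiction.
Undo w3 and try w3 = False.
Unit clause (w4) forces w4 = True.
But (¬w4) is also a unit clause — contradiction.
Neither w3 = True nor w3 = False works.
No assignment satisfies every clause.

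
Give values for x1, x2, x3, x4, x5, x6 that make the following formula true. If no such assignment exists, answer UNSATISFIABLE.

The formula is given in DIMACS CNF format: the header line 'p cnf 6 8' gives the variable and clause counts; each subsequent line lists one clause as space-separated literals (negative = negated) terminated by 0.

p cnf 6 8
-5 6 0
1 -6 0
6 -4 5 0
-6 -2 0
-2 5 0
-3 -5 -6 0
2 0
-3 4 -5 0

From the singleton clause (x2), x2 = True.
From the singleton clause (¬x6), x6 = False.
From the singleton clause (¬x5), x5 = False.
Now (x5) is unsatisfied and unit — conflict.

UNSATISFIABLE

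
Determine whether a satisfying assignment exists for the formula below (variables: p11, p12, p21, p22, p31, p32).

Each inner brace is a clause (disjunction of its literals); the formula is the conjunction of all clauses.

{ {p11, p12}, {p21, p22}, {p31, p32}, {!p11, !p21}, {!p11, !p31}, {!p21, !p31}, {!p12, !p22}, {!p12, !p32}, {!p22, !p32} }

Try p11 = true.
Unit clause (!p21) forces p21 = false.
Unit clause (p22) forces p22 = true.
Unit clause (!p31) forces p31 = false.
Unit clause (p32) forces p32 = true.
But (!p32) is also a unit clause — contradiction.
Backtrack on p11: now try p11 = false.
Unit clause (p12) forces p12 = true.
Unit clause (!p22) forces p22 = false.
Unit clause (p21) forces p21 = true.
Unit clause (!p31) forces p31 = false.
Unit clause (p32) forces p32 = true.
But (!p32) is also a unit clause — contradiction.
Either choice for p11 ends in contradiction.
No assignment satisfies every clause.

Unsatisfiable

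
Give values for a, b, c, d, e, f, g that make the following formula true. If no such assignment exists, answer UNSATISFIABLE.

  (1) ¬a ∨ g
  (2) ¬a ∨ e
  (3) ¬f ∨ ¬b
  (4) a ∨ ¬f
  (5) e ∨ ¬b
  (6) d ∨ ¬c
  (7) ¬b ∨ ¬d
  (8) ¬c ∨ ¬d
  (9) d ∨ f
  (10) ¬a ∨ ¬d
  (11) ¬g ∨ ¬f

Case a = False:
Unit clause (¬f) forces f = False.
Unit clause (d) forces d = True.
Unit clause (¬b) forces b = False.
Unit clause (¬c) forces c = False.
No clause remains; e, g are free.

a: False; b: False; c: False; d: True; e: True; f: False; g: True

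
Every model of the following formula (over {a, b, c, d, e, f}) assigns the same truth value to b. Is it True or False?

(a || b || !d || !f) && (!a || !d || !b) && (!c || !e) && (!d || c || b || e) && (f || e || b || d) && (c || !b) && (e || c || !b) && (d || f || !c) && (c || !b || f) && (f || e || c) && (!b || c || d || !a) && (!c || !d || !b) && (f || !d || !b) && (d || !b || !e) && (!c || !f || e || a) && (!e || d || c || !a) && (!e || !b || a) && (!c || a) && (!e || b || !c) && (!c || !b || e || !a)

False

Suppose b = true.
The clause (c) is unit, so c = true.
The clause (!e) is unit, so e = false.
The clause (!d) is unit, so d = false.
The clause (f) is unit, so f = true.
The clause (a) is unit, so a = true.
That conflicts with the unit clause (!a).
So every satisfying assignment has b = False.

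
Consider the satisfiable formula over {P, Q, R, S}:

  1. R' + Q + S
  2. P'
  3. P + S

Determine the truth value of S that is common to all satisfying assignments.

Suppose S = 0.
From the singleton clause (P'), P = 0.
But (P) is also a unit clause — contradiction.
So every satisfying assignment has S = True.

True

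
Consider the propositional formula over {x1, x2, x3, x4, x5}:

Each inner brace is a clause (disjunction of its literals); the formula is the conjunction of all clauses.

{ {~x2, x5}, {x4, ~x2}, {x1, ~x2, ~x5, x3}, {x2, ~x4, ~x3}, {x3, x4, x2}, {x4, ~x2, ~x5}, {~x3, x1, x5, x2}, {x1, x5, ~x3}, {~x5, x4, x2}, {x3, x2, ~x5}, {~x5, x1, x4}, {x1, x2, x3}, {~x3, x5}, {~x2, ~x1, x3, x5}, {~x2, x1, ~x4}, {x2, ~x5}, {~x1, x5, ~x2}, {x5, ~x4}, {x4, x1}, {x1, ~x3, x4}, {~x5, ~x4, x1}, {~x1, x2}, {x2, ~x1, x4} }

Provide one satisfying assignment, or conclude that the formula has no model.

x1=1,  x2=1,  x3=1,  x4=1,  x5=1

Try x2 = 1.
The clause (x5) is unit, so x5 = 1.
The clause (x4) is unit, so x4 = 1.
The clause (x1) is unit, so x1 = 1.
Every clause is now satisfied; x3 is unconstrained.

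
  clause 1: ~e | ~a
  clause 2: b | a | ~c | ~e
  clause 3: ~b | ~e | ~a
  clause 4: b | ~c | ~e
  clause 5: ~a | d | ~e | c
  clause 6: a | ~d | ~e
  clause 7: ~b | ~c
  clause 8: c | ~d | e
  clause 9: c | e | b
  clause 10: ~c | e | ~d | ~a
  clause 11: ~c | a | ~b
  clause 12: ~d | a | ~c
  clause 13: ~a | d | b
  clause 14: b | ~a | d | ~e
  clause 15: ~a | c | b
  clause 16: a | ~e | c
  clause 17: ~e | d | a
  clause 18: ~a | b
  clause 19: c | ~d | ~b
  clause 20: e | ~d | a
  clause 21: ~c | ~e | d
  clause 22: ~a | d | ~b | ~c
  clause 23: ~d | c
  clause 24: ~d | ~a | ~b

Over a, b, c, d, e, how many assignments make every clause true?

3

There are 2^5 = 32 truth assignments over (a, b, c, d, e).
Split on e. With e = 1, the clauses containing e are satisfied and ~e drops from the rest; 0 of the 2^4 = 16 assignments to the other variables satisfy what remains.
With e = 0, by the same count on the reduced clause set, 3 assignments work.
(One model: a=F, b=F, c=T, d=F, e=F.)
Total: 0 + 3 = 3.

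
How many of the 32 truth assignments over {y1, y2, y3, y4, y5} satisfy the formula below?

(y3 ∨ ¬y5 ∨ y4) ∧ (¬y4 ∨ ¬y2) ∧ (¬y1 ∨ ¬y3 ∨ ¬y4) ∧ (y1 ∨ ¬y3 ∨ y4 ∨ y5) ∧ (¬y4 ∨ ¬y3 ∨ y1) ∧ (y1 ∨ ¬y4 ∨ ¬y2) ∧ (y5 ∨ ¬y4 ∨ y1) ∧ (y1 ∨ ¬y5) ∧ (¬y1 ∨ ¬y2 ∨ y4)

There are 2^5 = 32 truth assignments over (y1, y2, y3, y4, y5).
Split on y3. With y3 = True, the clauses containing y3 are satisfied and ¬y3 drops from the rest; 2 of the 2^4 = 16 assignments to the other variables satisfy what remains.
With y3 = False, by the same count on the reduced clause set, 5 assignments work.
(One model: y1=F, y2=F, y3=F, y4=F, y5=F.)
Total: 2 + 5 = 7.

7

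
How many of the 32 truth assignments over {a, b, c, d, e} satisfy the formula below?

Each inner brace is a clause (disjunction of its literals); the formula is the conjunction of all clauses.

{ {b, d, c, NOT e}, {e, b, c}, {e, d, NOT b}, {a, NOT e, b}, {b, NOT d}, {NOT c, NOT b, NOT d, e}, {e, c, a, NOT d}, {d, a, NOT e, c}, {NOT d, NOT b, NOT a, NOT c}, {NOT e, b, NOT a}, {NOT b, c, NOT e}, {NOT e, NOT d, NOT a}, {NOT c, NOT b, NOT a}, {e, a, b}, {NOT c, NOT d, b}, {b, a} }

4

There are 2^5 = 32 truth assignments over (a, b, c, d, e).
Split on c. With c = true, the clauses containing c are satisfied and NOT c drops from the rest; 3 of the 2^4 = 16 assignments to the other variables satisfy what remains.
With c = false, by the same count on the reduced clause set, 1 assignment works.
Total: 3 + 1 = 4.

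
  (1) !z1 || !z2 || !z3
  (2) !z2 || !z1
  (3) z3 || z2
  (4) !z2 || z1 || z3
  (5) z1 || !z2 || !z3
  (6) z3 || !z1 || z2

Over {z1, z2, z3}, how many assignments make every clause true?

2

There are 2^3 = 8 truth assignments over (z1, z2, z3).
Check each against the 6 clauses (columns in the order z1, z2, z3):
  F F F  ✗ fails (z3 || z2)
  F F T  ✓ satisfies all
  F T F  ✗ fails (!z2 || z1 || z3)
  F T T  ✗ fails (z1 || !z2 || !z3)
  T F F  ✗ fails (z3 || z2)
  T F T  ✓ satisfies all
  T T F  ✗ fails (!z2 || !z1)
  T T T  ✗ fails (!z1 || !z2 || !z3)
2 of the 8 rows are models.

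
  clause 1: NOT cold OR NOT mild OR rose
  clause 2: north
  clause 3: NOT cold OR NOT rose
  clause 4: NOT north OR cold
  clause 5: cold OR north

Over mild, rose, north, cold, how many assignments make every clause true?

1

There are 2^4 = 16 truth assignments over (mild, rose, north, cold).
Split on cold. With cold = true, the clauses containing cold are satisfied and NOT cold drops from the rest; 1 of the 2^3 = 8 assignments to the other variables satisfy what remains.
With cold = false, by the same count on the reduced clause set, 0 assignments work.
Total: 1 + 0 = 1.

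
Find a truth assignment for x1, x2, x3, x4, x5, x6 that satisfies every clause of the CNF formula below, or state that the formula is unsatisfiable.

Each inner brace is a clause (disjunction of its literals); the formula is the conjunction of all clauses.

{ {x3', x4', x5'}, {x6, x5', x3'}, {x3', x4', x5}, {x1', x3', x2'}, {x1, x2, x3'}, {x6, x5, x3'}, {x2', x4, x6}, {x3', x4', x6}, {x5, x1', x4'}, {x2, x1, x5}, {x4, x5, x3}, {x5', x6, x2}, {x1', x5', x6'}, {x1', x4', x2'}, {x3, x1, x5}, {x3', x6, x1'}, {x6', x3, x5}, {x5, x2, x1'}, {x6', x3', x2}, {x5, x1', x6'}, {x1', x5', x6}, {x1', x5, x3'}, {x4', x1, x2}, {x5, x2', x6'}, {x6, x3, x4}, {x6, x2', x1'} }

Try x3 = 0.
Try x4 = 1.
Try x5 = 1.
Try x6 = 1.
(x1') alone gives x1 = 0.
(x2) alone gives x2 = 1.
Every clause now holds.

x1=0; x2=1; x3=0; x4=1; x5=1; x6=1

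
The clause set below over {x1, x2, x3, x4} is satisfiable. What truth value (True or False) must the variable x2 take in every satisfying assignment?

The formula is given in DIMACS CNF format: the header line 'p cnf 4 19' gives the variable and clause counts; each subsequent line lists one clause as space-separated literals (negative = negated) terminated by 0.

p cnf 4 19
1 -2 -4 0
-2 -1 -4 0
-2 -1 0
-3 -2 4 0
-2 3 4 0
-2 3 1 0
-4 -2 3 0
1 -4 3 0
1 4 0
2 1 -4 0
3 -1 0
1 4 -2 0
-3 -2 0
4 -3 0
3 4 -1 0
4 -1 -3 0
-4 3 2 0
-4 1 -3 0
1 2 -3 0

Suppose x2 = True.
Unit clause (¬x1) forces x1 = False.
Unit clause (¬x4) forces x4 = False.
That conflicts with the unit clause (x4).
So every satisfying assignment has x2 = False.

False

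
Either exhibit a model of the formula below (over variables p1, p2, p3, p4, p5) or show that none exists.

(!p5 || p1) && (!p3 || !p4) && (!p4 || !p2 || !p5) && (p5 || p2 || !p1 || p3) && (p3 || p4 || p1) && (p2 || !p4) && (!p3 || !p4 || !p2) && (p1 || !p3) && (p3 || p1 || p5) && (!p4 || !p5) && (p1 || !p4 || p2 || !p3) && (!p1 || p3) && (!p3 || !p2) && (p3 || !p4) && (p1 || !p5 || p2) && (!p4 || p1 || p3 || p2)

p1: true; p2: false; p3: true; p4: false; p5: true

Suppose p5 = true.
Unit clause (p1) forces p1 = true.
Unit clause (!p4) forces p4 = false.
Unit clause (p3) forces p3 = true.
Unit clause (!p2) forces p2 = false.
Every clause now holds.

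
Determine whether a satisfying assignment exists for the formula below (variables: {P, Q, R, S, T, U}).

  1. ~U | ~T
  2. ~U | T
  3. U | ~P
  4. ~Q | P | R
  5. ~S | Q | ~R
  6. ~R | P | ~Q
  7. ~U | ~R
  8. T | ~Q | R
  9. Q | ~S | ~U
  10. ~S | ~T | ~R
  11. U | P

Unsatisfiable

Suppose U = 0.
The clause (~P) is unit, so P = 0.
Now (P) is unsatisfied and unit — conflict.
Undo U and try U = 1.
The clause (~T) is unit, so T = 0.
Now (T) is unsatisfied and unit — conflict.
Either choice for U ends in contradiction.
No assignment satisfies every clause.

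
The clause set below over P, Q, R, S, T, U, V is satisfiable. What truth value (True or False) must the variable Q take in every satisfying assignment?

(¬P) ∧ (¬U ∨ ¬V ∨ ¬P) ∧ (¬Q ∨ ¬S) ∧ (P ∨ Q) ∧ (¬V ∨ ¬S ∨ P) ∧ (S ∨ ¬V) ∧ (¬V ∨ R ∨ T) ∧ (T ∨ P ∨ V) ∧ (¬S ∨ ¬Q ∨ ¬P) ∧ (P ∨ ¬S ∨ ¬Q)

Suppose Q = False.
Unit clause (¬P) forces P = False.
Now (P) is unsatisfied and unit — conflict.
So every satisfying assignment has Q = True.

True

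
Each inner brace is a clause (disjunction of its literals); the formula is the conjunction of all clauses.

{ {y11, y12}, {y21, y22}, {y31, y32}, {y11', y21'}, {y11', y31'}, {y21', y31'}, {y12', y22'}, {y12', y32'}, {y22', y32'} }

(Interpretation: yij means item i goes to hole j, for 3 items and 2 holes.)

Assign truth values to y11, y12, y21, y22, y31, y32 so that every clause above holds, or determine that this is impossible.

Suppose y11 = 1.
Unit clause (y21') forces y21 = 0.
Unit clause (y22) forces y22 = 1.
Unit clause (y31') forces y31 = 0.
Unit clause (y32) forces y32 = 1.
But (y32') is also a unit clause — contradiction.
Backtrack on y11: now try y11 = 0.
Unit clause (y12) forces y12 = 1.
Unit clause (y22') forces y22 = 0.
Unit clause (y21) forces y21 = 1.
Unit clause (y31') forces y31 = 0.
Unit clause (y32) forces y32 = 1.
But (y32') is also a unit clause — contradiction.
Neither y11 = 1 nor y11 = 0 works.

UNSATISFIABLE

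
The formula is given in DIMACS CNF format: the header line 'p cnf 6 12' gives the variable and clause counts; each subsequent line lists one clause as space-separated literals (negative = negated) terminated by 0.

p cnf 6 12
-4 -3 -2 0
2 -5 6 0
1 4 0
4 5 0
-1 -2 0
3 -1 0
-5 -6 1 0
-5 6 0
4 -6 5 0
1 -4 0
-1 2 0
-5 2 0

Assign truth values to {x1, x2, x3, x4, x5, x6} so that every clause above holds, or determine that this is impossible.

Try x1 = True.
(¬x2) alone gives x2 = False.
Now (x2) is unsatisfied and unit — conflict.
Backtrack on x1: now try x1 = False.
(x4) alone gives x4 = True.
Now (¬x4) is unsatisfied and unit — conflict.
Either choice for x1 ends in contradiction.

UNSATISFIABLE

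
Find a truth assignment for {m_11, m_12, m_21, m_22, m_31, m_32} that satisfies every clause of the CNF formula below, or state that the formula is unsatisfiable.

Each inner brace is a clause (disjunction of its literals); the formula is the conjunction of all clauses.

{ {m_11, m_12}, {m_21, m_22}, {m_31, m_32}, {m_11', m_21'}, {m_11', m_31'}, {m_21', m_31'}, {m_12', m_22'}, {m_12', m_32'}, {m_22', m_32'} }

Suppose m_11 = 1.
From the singleton clause (m_21'), m_21 = 0.
From the singleton clause (m_22), m_22 = 1.
From the singleton clause (m_31'), m_31 = 0.
From the singleton clause (m_32), m_32 = 1.
Now (m_32') is unsatisfied and unit — conflict.
Backtrack on m_11: now try m_11 = 0.
From the singleton clause (m_12), m_12 = 1.
From the singleton clause (m_22'), m_22 = 0.
From the singleton clause (m_21), m_21 = 1.
From the singleton clause (m_31'), m_31 = 0.
From the singleton clause (m_32), m_32 = 1.
Now (m_32') is unsatisfied and unit — conflict.
Either choice for m_11 ends in contradiction.

UNSATISFIABLE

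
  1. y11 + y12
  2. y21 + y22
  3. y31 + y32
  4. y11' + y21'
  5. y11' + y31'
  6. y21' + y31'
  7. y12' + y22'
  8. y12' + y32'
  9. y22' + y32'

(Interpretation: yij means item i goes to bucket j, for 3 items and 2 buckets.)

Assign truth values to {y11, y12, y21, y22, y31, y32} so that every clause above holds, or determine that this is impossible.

Suppose y11 = 1.
(y21') alone gives y21 = 0.
(y22) alone gives y22 = 1.
(y31') alone gives y31 = 0.
(y32) alone gives y32 = 1.
That conflicts with the unit clause (y32').
Backtrack on y11: now try y11 = 0.
(y12) alone gives y12 = 1.
(y22') alone gives y22 = 0.
(y21) alone gives y21 = 1.
(y31') alone gives y31 = 0.
(y32) alone gives y32 = 1.
That conflicts with the unit clause (y32').
Neither y11 = 1 nor y11 = 0 works.

UNSATISFIABLE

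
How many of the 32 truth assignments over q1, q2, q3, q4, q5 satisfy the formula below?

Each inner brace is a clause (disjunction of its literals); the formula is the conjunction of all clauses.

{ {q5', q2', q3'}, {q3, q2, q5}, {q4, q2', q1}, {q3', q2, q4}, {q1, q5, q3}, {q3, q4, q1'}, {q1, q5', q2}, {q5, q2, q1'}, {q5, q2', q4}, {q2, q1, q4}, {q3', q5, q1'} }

There are 2^5 = 32 truth assignments over (q1, q2, q3, q4, q5).
Split on q3. With q3 = 1, the clauses containing q3 are satisfied and q3' drops from the rest; 3 of the 2^4 = 16 assignments to the other variables satisfy what remains.
With q3 = 0, by the same count on the reduced clause set, 4 assignments work.
(One model: q1=F, q2=F, q3=T, q4=T, q5=F.)
Total: 3 + 4 = 7.

7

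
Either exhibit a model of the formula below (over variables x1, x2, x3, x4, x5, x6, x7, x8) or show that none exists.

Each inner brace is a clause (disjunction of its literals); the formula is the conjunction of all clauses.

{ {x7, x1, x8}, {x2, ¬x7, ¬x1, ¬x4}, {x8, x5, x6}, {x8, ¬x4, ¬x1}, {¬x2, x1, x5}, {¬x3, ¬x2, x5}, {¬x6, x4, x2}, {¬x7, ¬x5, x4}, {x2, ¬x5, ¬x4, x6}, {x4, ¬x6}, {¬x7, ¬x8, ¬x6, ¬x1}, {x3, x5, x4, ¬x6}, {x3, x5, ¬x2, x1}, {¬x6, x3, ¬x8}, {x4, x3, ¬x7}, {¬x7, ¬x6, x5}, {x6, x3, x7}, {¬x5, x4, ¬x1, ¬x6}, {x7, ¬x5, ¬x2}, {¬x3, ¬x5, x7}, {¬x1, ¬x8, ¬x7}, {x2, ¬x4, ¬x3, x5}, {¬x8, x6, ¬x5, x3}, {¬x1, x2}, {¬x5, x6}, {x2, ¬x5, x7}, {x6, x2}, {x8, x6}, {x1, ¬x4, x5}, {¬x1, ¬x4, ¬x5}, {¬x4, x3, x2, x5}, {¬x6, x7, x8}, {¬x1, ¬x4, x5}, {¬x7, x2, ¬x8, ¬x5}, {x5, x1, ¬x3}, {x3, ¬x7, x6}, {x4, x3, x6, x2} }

Suppose x4 = True.
Suppose x8 = False.
The clause (¬x1) is unit, so x1 = False.
The clause (x7) is unit, so x7 = True.
The clause (x6) is unit, so x6 = True.
The clause (x5) is unit, so x5 = True.
Every clause is now satisfied; x2, x3 are unconstrained.

x1=False, x2=False, x3=True, x4=True, x5=True, x6=True, x7=True, x8=False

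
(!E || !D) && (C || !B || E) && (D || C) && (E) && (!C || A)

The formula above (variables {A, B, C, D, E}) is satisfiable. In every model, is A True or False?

True

Suppose A = false.
Unit clause (E) forces E = true.
Unit clause (!D) forces D = false.
Unit clause (C) forces C = true.
Now (!C) is unsatisfied and unit — conflict.
So every satisfying assignment has A = True.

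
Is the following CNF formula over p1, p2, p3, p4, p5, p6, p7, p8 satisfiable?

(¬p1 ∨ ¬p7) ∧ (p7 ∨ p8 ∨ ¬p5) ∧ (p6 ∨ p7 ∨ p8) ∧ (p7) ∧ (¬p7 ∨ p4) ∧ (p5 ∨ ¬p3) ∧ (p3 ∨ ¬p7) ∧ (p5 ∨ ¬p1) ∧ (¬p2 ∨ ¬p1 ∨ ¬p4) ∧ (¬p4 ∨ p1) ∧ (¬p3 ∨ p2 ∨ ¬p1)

Unit clause (p7) forces p7 = True.
Unit clause (¬p1) forces p1 = False.
Unit clause (p4) forces p4 = True.
That conflicts with the unit clause (¬p4).
No assignment satisfies every clause.

No, unsatisfiable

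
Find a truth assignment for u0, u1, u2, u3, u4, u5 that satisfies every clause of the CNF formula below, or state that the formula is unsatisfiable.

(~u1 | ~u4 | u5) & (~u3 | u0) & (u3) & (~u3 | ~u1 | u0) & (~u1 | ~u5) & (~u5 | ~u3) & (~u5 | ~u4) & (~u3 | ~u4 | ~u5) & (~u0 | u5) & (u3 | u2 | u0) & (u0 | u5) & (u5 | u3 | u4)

UNSATISFIABLE

The clause (u3) is unit, so u3 = 1.
The clause (u0) is unit, so u0 = 1.
The clause (~u5) is unit, so u5 = 0.
But (u5) is also a unit clause — contradiction.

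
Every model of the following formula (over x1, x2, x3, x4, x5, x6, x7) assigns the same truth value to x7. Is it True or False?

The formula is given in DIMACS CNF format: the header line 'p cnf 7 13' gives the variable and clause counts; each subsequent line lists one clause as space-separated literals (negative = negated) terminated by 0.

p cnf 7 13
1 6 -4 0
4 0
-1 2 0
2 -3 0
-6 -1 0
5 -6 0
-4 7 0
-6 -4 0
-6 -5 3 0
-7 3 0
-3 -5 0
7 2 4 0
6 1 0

True

Suppose x7 = False.
From the singleton clause (x4), x4 = True.
But (¬x4) is also a unit clause — contradiction.
So every satisfying assignment has x7 = True.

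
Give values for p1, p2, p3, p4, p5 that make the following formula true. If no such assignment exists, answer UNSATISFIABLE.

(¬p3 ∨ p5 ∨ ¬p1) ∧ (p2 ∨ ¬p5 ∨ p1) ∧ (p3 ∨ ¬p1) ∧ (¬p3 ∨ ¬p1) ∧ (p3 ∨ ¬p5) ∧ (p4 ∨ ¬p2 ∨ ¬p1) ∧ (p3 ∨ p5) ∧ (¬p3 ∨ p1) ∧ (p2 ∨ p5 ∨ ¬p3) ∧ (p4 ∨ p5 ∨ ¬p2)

Suppose p3 = True.
(¬p1) alone gives p1 = False.
That conflicts with the unit clause (p1).
Backtrack on p3: now try p3 = False.
(¬p1) alone gives p1 = False.
(¬p5) alone gives p5 = False.
That conflicts with the unit clause (p5).
Either choice for p3 ends in contradiction.

UNSATISFIABLE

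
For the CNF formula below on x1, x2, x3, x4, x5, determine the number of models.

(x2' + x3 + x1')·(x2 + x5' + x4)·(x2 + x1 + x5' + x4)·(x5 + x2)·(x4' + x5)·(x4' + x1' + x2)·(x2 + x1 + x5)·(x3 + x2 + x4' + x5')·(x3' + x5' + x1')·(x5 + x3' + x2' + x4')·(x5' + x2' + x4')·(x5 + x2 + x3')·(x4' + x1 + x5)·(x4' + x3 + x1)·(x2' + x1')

5

There are 2^5 = 32 truth assignments over (x1, x2, x3, x4, x5).
Split on x4. With x4 = 1, the clauses containing x4 are satisfied and x4' drops from the rest; 1 of the 2^4 = 16 assignments to the other variables satisfy what remains.
With x4 = 0, by the same count on the reduced clause set, 4 assignments work.
(One model: x1=F, x2=F, x3=T, x4=T, x5=T.)
Total: 1 + 4 = 5.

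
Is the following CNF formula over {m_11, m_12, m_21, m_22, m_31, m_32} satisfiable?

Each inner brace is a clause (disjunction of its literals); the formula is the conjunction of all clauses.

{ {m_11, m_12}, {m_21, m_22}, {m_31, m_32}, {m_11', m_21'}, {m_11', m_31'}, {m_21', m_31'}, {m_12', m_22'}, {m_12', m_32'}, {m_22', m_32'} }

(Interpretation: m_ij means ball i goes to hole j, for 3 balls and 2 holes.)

Branch on m_11: set m_11 = 1.
Unit clause (m_21') forces m_21 = 0.
Unit clause (m_22) forces m_22 = 1.
Unit clause (m_31') forces m_31 = 0.
Unit clause (m_32) forces m_32 = 1.
Now (m_32') is unsatisfied and unit — conflict.
So m_11 must be the other value — set m_11 = 0.
Unit clause (m_12) forces m_12 = 1.
Unit clause (m_22') forces m_22 = 0.
Unit clause (m_21) forces m_21 = 1.
Unit clause (m_31') forces m_31 = 0.
Unit clause (m_32) forces m_32 = 1.
Now (m_32') is unsatisfied and unit — conflict.
Either choice for m_11 ends in contradiction.
No assignment satisfies every clause.

No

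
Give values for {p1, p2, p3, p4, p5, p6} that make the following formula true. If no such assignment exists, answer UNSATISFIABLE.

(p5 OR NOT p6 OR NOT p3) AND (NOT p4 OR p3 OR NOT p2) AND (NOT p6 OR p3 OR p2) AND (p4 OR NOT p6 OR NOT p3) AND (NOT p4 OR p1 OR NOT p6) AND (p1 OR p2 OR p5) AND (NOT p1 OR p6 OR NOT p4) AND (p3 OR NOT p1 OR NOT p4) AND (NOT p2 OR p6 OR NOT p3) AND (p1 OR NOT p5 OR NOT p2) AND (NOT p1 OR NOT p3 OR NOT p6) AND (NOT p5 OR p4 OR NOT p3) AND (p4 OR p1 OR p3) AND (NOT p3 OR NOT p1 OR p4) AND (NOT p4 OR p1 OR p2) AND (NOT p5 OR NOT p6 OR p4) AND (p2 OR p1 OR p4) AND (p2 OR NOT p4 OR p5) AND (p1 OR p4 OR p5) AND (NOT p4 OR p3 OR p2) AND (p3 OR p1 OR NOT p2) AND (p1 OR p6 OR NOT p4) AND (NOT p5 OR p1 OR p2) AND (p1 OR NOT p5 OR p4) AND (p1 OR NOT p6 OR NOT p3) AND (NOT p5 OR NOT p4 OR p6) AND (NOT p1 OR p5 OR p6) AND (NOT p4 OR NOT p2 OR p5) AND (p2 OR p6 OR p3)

Suppose p5 = false.
Suppose p6 = true.
From the singleton clause (NOT p3), p3 = false.
From the singleton clause (p2), p2 = true.
From the singleton clause (NOT p4), p4 = false.
From the singleton clause (p1), p1 = true.
All clauses are satisfied.

p1=true,  p2=true,  p3=false,  p4=false,  p5=false,  p6=true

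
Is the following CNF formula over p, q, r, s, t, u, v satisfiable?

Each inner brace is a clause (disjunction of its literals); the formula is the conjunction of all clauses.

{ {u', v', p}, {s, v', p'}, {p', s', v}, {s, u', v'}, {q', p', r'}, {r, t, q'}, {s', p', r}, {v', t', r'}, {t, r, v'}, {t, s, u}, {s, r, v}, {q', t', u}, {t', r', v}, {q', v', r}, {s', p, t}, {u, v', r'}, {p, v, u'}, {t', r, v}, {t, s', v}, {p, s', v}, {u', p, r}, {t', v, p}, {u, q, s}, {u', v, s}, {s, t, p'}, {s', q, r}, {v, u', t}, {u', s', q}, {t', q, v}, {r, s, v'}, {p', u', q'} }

No

Suppose u = 0.
Suppose t = 1.
From the singleton clause (q'), q = 0.
From the singleton clause (s), s = 1.
From the singleton clause (r), r = 1.
From the singleton clause (v'), v = 0.
That conflicts with the unit clause (v).
Backtrack on t: now try t = 0.
From the singleton clause (s), s = 1.
From the singleton clause (p), p = 1.
From the singleton clause (v), v = 1.
From the singleton clause (r), r = 1.
That conflicts with the unit clause (r').
Either choice for t ends in contradiction.
Backtrack on u: now try u = 1.
Suppose v = 0.
From the singleton clause (p), p = 1.
From the singleton clause (s'), s = 0.
That conflicts with the unit clause (s).
Backtrack on v: now try v = 1.
From the singleton clause (p), p = 1.
From the singleton clause (s), s = 1.
From the singleton clause (r), r = 1.
From the singleton clause (q'), q = 0.
That conflicts with the unit clause (q).
Either choice for v ends in contradiction.
Either choice for u ends in contradiction.
No assignment satisfies every clause.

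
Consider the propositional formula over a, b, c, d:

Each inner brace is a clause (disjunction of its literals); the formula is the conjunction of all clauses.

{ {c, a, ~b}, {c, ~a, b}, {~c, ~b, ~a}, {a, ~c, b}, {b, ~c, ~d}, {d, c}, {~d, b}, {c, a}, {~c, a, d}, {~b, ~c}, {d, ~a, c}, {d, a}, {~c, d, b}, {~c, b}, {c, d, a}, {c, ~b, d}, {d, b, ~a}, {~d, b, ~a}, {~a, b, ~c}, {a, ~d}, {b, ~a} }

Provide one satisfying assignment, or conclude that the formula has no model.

Case d = 1:
Unit clause (b) forces b = 1.
Unit clause (~c) forces c = 0.
Unit clause (a) forces a = 1.
This assignment satisfies each clause.

a=1, b=1, c=0, d=1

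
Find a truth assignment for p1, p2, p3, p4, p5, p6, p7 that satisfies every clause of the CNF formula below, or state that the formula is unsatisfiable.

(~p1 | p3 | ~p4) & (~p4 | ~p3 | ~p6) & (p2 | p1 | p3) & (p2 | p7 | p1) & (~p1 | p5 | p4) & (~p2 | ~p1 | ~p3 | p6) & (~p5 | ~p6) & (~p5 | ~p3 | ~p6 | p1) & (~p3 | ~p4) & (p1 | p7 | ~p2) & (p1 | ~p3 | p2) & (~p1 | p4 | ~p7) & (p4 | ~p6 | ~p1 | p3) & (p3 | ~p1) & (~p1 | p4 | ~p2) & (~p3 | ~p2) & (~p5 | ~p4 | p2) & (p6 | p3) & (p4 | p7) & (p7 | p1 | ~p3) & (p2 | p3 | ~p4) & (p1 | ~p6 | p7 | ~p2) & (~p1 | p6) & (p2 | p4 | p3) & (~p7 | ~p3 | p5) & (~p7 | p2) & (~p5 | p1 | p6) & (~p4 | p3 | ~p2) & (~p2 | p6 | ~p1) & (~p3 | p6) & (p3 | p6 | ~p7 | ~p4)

p1=0; p2=1; p3=0; p4=0; p5=0; p6=1; p7=1

Suppose p5 = 0.
Suppose p1 = 0.
Suppose p2 = 1.
From the singleton clause (p7), p7 = 1.
From the singleton clause (~p3), p3 = 0.
From the singleton clause (p6), p6 = 1.
From the singleton clause (~p4), p4 = 0.
Every clause now holds.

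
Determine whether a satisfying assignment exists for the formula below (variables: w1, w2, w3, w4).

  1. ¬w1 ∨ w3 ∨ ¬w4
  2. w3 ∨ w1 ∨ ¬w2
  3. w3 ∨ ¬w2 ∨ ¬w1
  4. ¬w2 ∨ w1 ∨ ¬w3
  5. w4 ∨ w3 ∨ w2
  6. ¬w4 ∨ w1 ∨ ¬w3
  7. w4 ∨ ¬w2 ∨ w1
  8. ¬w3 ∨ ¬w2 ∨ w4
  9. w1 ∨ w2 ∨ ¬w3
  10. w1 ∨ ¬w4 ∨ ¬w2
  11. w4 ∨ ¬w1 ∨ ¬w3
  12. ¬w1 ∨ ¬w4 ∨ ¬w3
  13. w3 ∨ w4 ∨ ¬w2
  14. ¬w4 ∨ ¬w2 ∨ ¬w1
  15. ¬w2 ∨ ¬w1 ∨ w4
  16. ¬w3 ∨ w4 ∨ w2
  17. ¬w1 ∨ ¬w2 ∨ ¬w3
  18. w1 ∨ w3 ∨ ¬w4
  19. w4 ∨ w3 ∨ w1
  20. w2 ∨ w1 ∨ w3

No, unsatisfiable

Try w1 = False.
Try w3 = True.
From the singleton clause (¬w2), w2 = False.
That conflicts with the unit clause (w2).
Backtrack on w3: now try w3 = False.
From the singleton clause (¬w2), w2 = False.
That conflicts with the unit clause (w2).
Neither w3 = True nor w3 = False works.
Backtrack on w1: now try w1 = True.
Try w3 = True.
From the singleton clause (w4), w4 = True.
That conflicts with the unit clause (¬w4).
Backtrack on w3: now try w3 = False.
From the singleton clause (¬w4), w4 = False.
From the singleton clause (¬w2), w2 = False.
That conflicts with the unit clause (w2).
Neither w3 = True nor w3 = False works.
Neither w1 = True nor w1 = False works.
No assignment satisfies every clause.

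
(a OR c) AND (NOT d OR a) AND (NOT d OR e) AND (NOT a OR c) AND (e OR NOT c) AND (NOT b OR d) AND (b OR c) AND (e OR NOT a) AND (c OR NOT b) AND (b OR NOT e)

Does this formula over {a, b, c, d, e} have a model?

Try a = true.
Unit clause (c) forces c = true.
Unit clause (e) forces e = true.
Unit clause (b) forces b = true.
Unit clause (d) forces d = true.
All clauses are satisfied.
A satisfying assignment: a: true,  b: true,  c: true,  d: true,  e: true.

Yes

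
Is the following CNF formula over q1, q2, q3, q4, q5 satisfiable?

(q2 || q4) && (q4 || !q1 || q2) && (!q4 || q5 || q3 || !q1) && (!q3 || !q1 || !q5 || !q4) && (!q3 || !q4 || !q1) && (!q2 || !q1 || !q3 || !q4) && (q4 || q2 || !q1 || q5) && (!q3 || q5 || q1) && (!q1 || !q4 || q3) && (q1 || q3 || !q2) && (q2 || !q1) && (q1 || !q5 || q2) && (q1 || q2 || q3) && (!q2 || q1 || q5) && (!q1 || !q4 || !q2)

Case q2 = true:
Case q1 = true:
The clause (!q4) is unit, so q4 = false.
All clauses hold; q3, q5 can take either value.
A satisfying assignment: q1 ↦ true; q2 ↦ true; q3 ↦ true; q4 ↦ false; q5 ↦ true.

Yes, satisfiable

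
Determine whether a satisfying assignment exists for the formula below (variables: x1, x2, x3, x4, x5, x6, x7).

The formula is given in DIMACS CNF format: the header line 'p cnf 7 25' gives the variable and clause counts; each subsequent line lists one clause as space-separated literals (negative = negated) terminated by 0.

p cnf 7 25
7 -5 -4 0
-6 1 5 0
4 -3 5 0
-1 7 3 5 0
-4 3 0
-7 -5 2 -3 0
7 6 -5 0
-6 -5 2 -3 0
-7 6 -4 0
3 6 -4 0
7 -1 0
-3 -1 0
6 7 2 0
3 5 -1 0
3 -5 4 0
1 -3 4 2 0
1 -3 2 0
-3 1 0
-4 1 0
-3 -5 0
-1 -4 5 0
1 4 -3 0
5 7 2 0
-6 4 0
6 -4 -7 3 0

Suppose x4 = False.
The clause (¬x6) is unit, so x6 = False.
Suppose x3 = False.
The clause (¬x5) is unit, so x5 = False.
The clause (¬x1) is unit, so x1 = False.
Suppose x7 = True.
All clauses hold; x2 can take either value.
A satisfying assignment: x1: False; x2: True; x3: False; x4: False; x5: False; x6: False; x7: True.

Yes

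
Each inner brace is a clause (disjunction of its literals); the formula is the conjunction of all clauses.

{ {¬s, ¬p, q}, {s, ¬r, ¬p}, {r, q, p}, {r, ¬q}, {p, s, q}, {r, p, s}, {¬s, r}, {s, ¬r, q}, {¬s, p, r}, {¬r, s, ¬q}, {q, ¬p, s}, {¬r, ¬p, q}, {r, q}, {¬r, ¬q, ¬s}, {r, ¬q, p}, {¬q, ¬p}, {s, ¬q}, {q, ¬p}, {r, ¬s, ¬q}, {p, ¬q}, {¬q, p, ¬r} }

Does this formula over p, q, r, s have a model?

Yes

Suppose r = True.
Suppose s = True.
Unit clause (¬q) forces q = False.
Unit clause (¬p) forces p = False.
This assignment satisfies each clause.
A satisfying assignment: p ↦ False, q ↦ False, r ↦ True, s ↦ True.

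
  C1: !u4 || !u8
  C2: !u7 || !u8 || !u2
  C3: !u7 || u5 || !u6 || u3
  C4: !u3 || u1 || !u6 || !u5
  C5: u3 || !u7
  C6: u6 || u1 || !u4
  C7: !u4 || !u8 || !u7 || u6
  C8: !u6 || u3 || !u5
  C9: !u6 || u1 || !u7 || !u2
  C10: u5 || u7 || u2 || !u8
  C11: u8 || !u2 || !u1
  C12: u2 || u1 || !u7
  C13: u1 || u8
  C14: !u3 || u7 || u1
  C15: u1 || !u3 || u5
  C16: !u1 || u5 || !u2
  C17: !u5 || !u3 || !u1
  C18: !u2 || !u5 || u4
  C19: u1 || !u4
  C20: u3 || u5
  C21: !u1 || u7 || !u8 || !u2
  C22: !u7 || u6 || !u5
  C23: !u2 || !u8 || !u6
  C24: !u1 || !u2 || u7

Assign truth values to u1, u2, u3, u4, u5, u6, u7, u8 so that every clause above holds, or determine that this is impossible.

Suppose u4 = false.
Suppose u3 = true.
Suppose u1 = true.
From the singleton clause (!u5), u5 = false.
From the singleton clause (!u2), u2 = false.
Suppose u7 = true.
No clause remains; u6, u8 are free.

u1: true,  u2: false,  u3: true,  u4: false,  u5: false,  u6: false,  u7: true,  u8: true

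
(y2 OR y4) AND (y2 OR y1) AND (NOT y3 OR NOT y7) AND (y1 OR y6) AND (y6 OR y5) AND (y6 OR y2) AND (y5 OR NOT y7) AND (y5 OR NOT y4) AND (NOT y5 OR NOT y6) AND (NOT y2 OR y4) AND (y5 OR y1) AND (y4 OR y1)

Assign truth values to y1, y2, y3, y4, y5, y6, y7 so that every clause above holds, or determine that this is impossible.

Try y2 = true.
Unit clause (y4) forces y4 = true.
Unit clause (y5) forces y5 = true.
Unit clause (NOT y6) forces y6 = false.
Unit clause (y1) forces y1 = true.
Try y3 = false.
All clauses hold; y7 can take either value.

y1: true; y2: true; y3: false; y4: true; y5: true; y6: false; y7: false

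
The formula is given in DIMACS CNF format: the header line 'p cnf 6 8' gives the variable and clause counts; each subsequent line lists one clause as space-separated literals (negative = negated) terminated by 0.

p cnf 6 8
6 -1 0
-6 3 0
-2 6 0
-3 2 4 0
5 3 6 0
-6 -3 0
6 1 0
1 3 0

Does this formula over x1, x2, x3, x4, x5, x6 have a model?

Case x6 = True:
(x3) alone gives x3 = True.
But (¬x3) is also a unit clause — contradiction.
Backtrack on x6: now try x6 = False.
(¬x1) alone gives x1 = False.
But (x1) is also a unit clause — contradiction.
Either choice for x6 ends in contradiction.
No assignment satisfies every clause.

No, unsatisfiable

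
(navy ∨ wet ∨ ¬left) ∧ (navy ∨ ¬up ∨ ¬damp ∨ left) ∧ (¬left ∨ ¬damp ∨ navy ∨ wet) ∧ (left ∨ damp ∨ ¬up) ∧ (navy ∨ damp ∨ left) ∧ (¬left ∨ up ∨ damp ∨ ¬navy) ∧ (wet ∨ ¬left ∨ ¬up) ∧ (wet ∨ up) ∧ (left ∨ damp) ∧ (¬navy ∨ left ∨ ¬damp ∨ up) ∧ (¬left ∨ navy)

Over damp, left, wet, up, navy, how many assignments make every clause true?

6

There are 2^5 = 32 truth assignments over (damp, left, wet, up, navy).
Split on up. With up = True, the clauses containing up are satisfied and ¬up drops from the rest; 4 of the 2^4 = 16 assignments to the other variables satisfy what remains.
With up = False, by the same count on the reduced clause set, 2 assignments work.
Total: 4 + 2 = 6.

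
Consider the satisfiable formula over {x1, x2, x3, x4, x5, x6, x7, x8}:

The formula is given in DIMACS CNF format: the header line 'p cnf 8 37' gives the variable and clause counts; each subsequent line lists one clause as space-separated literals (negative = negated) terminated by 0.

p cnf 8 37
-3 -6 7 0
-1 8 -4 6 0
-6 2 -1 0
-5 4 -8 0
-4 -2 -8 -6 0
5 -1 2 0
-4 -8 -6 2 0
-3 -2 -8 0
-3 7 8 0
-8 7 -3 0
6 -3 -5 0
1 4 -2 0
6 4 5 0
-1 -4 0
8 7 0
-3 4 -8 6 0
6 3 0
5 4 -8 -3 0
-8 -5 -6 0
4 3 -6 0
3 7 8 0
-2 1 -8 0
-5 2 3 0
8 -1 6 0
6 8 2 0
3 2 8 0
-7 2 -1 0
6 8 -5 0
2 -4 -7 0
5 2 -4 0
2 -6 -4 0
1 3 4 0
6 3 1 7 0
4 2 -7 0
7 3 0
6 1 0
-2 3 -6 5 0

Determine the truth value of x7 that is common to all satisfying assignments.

Suppose x7 = False.
Unit clause (x8) forces x8 = True.
Unit clause (¬x3) forces x3 = False.
But (x3) is also a unit clause — contradiction.
So every satisfying assignment has x7 = True.

True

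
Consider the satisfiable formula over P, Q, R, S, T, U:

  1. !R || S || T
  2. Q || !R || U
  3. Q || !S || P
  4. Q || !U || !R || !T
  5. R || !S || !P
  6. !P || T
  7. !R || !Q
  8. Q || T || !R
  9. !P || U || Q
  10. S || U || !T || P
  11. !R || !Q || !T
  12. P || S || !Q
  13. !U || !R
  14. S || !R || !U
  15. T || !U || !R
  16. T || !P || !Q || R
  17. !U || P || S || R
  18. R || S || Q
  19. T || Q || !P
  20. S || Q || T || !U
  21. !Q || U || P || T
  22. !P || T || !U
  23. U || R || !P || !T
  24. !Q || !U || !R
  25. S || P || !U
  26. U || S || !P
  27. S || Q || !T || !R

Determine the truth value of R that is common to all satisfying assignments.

Suppose R = true.
Unit clause (!Q) forces Q = false.
Unit clause (U) forces U = true.
That conflicts with the unit clause (!U).
So every satisfying assignment has R = False.

False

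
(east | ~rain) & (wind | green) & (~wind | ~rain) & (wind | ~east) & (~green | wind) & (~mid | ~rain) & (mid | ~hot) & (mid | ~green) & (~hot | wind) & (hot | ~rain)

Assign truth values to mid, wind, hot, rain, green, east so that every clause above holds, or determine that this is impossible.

Try east = 1.
The clause (wind) is unit, so wind = 1.
The clause (~rain) is unit, so rain = 0.
Try mid = 1.
Every clause is now satisfied; hot, green are unconstrained.

mid ↦ 1,  wind ↦ 1,  hot ↦ 1,  rain ↦ 0,  green ↦ 1,  east ↦ 1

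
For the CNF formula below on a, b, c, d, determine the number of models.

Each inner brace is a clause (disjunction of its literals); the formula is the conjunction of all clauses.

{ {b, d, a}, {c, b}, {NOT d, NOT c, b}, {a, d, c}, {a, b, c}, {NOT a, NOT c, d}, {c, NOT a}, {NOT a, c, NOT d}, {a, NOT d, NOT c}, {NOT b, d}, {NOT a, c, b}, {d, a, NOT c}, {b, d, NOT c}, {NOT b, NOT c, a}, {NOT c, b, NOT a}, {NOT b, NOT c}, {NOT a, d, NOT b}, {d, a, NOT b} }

There are 2^4 = 16 truth assignments over (a, b, c, d).
Split on c. With c = true, the clauses containing c are satisfied and NOT c drops from the rest; 0 of the 2^3 = 8 assignments to the other variables satisfy what remains.
With c = false, by the same count on the reduced clause set, 1 assignment works.
(One model: a=F, b=T, c=F, d=T.)
Total: 0 + 1 = 1.

1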